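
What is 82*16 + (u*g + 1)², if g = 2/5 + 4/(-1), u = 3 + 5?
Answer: 52121/25 ≈ 2084.8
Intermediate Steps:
u = 8
g = -18/5 (g = 2*(⅕) + 4*(-1) = ⅖ - 4 = -18/5 ≈ -3.6000)
82*16 + (u*g + 1)² = 82*16 + (8*(-18/5) + 1)² = 1312 + (-144/5 + 1)² = 1312 + (-139/5)² = 1312 + 19321/25 = 52121/25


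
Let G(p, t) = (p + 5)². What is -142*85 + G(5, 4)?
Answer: -11970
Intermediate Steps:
G(p, t) = (5 + p)²
-142*85 + G(5, 4) = -142*85 + (5 + 5)² = -12070 + 10² = -12070 + 100 = -11970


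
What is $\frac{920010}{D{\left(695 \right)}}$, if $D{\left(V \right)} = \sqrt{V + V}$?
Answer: $\frac{92001 \sqrt{1390}}{139} \approx 24677.0$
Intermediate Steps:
$D{\left(V \right)} = \sqrt{2} \sqrt{V}$ ($D{\left(V \right)} = \sqrt{2 V} = \sqrt{2} \sqrt{V}$)
$\frac{920010}{D{\left(695 \right)}} = \frac{920010}{\sqrt{2} \sqrt{695}} = \frac{920010}{\sqrt{1390}} = 920010 \frac{\sqrt{1390}}{1390} = \frac{92001 \sqrt{1390}}{139}$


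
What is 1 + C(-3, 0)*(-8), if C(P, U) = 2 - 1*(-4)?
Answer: -47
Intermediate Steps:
C(P, U) = 6 (C(P, U) = 2 + 4 = 6)
1 + C(-3, 0)*(-8) = 1 + 6*(-8) = 1 - 48 = -47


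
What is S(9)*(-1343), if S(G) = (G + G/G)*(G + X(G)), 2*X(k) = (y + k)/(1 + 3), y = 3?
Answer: -141015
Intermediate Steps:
X(k) = 3/8 + k/8 (X(k) = ((3 + k)/(1 + 3))/2 = ((3 + k)/4)/2 = ((3 + k)*(1/4))/2 = (3/4 + k/4)/2 = 3/8 + k/8)
S(G) = (1 + G)*(3/8 + 9*G/8) (S(G) = (G + G/G)*(G + (3/8 + G/8)) = (G + 1)*(3/8 + 9*G/8) = (1 + G)*(3/8 + 9*G/8))
S(9)*(-1343) = (3/8 + (3/2)*9 + (9/8)*9**2)*(-1343) = (3/8 + 27/2 + (9/8)*81)*(-1343) = (3/8 + 27/2 + 729/8)*(-1343) = 105*(-1343) = -141015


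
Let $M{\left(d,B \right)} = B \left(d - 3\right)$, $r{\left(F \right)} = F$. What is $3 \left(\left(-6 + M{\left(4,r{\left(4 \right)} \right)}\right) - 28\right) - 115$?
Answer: $-205$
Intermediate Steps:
$M{\left(d,B \right)} = B \left(-3 + d\right)$
$3 \left(\left(-6 + M{\left(4,r{\left(4 \right)} \right)}\right) - 28\right) - 115 = 3 \left(\left(-6 + 4 \left(-3 + 4\right)\right) - 28\right) - 115 = 3 \left(\left(-6 + 4 \cdot 1\right) - 28\right) - 115 = 3 \left(\left(-6 + 4\right) - 28\right) - 115 = 3 \left(-2 - 28\right) - 115 = 3 \left(-30\right) - 115 = -90 - 115 = -205$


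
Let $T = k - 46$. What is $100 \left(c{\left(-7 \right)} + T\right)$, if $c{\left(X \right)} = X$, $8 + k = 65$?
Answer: $400$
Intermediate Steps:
$k = 57$ ($k = -8 + 65 = 57$)
$T = 11$ ($T = 57 - 46 = 11$)
$100 \left(c{\left(-7 \right)} + T\right) = 100 \left(-7 + 11\right) = 100 \cdot 4 = 400$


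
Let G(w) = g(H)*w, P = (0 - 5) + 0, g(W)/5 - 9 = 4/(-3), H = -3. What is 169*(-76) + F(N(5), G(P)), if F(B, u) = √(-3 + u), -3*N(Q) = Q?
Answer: -12844 + 2*I*√438/3 ≈ -12844.0 + 13.952*I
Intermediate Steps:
N(Q) = -Q/3
g(W) = 115/3 (g(W) = 45 + 5*(4/(-3)) = 45 + 5*(4*(-⅓)) = 45 + 5*(-4/3) = 45 - 20/3 = 115/3)
P = -5 (P = -5 + 0 = -5)
G(w) = 115*w/3
169*(-76) + F(N(5), G(P)) = 169*(-76) + √(-3 + (115/3)*(-5)) = -12844 + √(-3 - 575/3) = -12844 + √(-584/3) = -12844 + 2*I*√438/3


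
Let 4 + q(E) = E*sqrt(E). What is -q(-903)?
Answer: 4 + 903*I*sqrt(903) ≈ 4.0 + 27135.0*I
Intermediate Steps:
q(E) = -4 + E**(3/2) (q(E) = -4 + E*sqrt(E) = -4 + E**(3/2))
-q(-903) = -(-4 + (-903)**(3/2)) = -(-4 - 903*I*sqrt(903)) = 4 + 903*I*sqrt(903)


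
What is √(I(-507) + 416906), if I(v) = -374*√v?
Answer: √(416906 - 4862*I*√3) ≈ 645.72 - 6.521*I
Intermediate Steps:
√(I(-507) + 416906) = √(-4862*I*√3 + 416906) = √(416906 - 4862*I*√3)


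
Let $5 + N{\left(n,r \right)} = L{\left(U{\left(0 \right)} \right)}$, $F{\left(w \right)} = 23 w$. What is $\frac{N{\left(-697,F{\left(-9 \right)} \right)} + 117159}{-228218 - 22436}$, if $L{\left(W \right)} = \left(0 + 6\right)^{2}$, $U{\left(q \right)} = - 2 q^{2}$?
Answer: $- \frac{58595}{125327} \approx -0.46754$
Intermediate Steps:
$L{\left(W \right)} = 36$ ($L{\left(W \right)} = 6^{2} = 36$)
$N{\left(n,r \right)} = 31$ ($N{\left(n,r \right)} = -5 + 36 = 31$)
$\frac{N{\left(-697,F{\left(-9 \right)} \right)} + 117159}{-228218 - 22436} = \frac{31 + 117159}{-228218 - 22436} = \frac{117190}{-250654} = 117190 \left(- \frac{1}{250654}\right) = - \frac{58595}{125327}$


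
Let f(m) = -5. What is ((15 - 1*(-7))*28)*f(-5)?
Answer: -3080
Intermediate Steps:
((15 - 1*(-7))*28)*f(-5) = ((15 - 1*(-7))*28)*(-5) = ((15 + 7)*28)*(-5) = (22*28)*(-5) = 616*(-5) = -3080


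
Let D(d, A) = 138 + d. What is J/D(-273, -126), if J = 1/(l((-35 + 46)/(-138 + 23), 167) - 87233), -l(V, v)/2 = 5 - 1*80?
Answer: 1/11756205 ≈ 8.5061e-8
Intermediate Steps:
l(V, v) = 150 (l(V, v) = -2*(5 - 1*80) = -2*(5 - 80) = -2*(-75) = 150)
J = -1/87083 (J = 1/(150 - 87233) = 1/(-87083) = -1/87083 ≈ -1.1483e-5)
J/D(-273, -126) = -1/(87083*(138 - 273)) = -1/87083/(-135) = -1/87083*(-1/135) = 1/11756205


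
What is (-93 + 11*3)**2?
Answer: 3600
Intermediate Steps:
(-93 + 11*3)**2 = (-93 + 33)**2 = (-60)**2 = 3600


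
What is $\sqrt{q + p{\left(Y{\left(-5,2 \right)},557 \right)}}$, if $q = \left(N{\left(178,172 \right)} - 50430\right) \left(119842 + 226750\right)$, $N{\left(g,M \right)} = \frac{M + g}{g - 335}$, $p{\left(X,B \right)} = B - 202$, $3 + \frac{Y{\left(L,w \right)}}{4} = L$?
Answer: $\frac{i \sqrt{430849899749445}}{157} \approx 1.3221 \cdot 10^{5} i$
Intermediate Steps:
$Y{\left(L,w \right)} = -12 + 4 L$
$p{\left(X,B \right)} = -202 + B$ ($p{\left(X,B \right)} = B - 202 = -202 + B$)
$N{\left(g,M \right)} = \frac{M + g}{-335 + g}$
$q = - \frac{2744266933120}{157}$ ($q = \left(\frac{172 + 178}{-335 + 178} - 50430\right) \left(119842 + 226750\right) = \left(\frac{1}{-157} \cdot 350 - 50430\right) 346592 = \left(\left(- \frac{1}{157}\right) 350 - 50430\right) 346592 = \left(- \frac{350}{157} - 50430\right) 346592 = \left(- \frac{7917860}{157}\right) 346592 = - \frac{2744266933120}{157} \approx -1.7479 \cdot 10^{10}$)
$\sqrt{q + p{\left(Y{\left(-5,2 \right)},557 \right)}} = \sqrt{- \frac{2744266933120}{157} + \left(-202 + 557\right)} = \sqrt{- \frac{2744266933120}{157} + 355} = \sqrt{- \frac{2744266877385}{157}} = \frac{i \sqrt{430849899749445}}{157}$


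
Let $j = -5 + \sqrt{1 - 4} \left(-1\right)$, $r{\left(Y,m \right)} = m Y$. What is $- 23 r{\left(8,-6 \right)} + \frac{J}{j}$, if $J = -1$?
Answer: $\frac{30917}{28} - \frac{i \sqrt{3}}{28} \approx 1104.2 - 0.061859 i$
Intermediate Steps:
$r{\left(Y,m \right)} = Y m$
$j = -5 - i \sqrt{3}$ ($j = -5 + \sqrt{-3} \left(-1\right) = -5 + i \sqrt{3} \left(-1\right) = -5 - i \sqrt{3} \approx -5.0 - 1.732 i$)
$- 23 r{\left(8,-6 \right)} + \frac{J}{j} = - 23 \cdot 8 \left(-6\right) - \frac{1}{-5 - i \sqrt{3}} = \left(-23\right) \left(-48\right) - \frac{1}{-5 - i \sqrt{3}} = 1104 - \frac{1}{-5 - i \sqrt{3}}$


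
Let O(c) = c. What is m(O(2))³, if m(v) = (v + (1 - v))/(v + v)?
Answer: 1/64 ≈ 0.015625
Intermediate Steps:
m(v) = 1/(2*v)
m(O(2))³ = ((½)/2)³ = ((½)*(½))³ = (¼)³ = 1/64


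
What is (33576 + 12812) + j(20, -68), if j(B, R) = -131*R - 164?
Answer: 55132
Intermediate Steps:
j(B, R) = -164 - 131*R
(33576 + 12812) + j(20, -68) = (33576 + 12812) + (-164 - 131*(-68)) = 46388 + (-164 + 8908) = 46388 + 8744 = 55132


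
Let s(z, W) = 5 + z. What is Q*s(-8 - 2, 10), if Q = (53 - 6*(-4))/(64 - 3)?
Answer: -385/61 ≈ -6.3115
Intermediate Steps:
Q = 77/61 (Q = (53 + 24)/61 = 77*(1/61) = 77/61 ≈ 1.2623)
Q*s(-8 - 2, 10) = 77*(5 + (-8 - 2))/61 = 77*(5 - 10)/61 = (77/61)*(-5) = -385/61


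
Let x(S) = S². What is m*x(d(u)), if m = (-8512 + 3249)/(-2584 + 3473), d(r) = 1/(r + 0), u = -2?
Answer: -5263/3556 ≈ -1.4800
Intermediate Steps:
d(r) = 1/r
m = -5263/889 ≈ -5.9201
m*x(d(u)) = -5263*(1/(-2))²/889 = -5263*(-½)²/889 = -5263/889*¼ = -5263/3556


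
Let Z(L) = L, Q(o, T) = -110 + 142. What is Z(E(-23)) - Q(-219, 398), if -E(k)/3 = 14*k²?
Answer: -22250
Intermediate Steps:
Q(o, T) = 32
E(k) = -42*k²
Z(E(-23)) - Q(-219, 398) = -42*(-23)² - 1*32 = -42*529 - 32 = -22218 - 32 = -22250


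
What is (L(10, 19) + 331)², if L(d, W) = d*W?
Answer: 271441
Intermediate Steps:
L(d, W) = W*d
(L(10, 19) + 331)² = (19*10 + 331)² = (190 + 331)² = 521² = 271441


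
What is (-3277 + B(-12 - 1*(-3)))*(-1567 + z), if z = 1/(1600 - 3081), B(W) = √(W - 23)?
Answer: 7605025656/1481 - 9282912*I*√2/1481 ≈ 5.1351e+6 - 8864.3*I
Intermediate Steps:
B(W) = √(-23 + W)
z = -1/1481 (z = 1/(-1481) = -1/1481 ≈ -0.00067522)
(-3277 + B(-12 - 1*(-3)))*(-1567 + z) = (-3277 + √(-23 + (-12 - 1*(-3))))*(-1567 - 1/1481) = (-3277 + √(-23 + (-12 + 3)))*(-2320728/1481) = (-3277 + √(-23 - 9))*(-2320728/1481) = (-3277 + √(-32))*(-2320728/1481) = (-3277 + 4*I*√2)*(-2320728/1481) = 7605025656/1481 - 9282912*I*√2/1481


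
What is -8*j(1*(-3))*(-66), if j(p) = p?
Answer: -1584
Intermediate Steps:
-8*j(1*(-3))*(-66) = -8*(-3)*(-66) = 24*(-66) = -1584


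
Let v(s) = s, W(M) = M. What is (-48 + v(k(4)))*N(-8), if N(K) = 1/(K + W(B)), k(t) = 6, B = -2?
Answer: 21/5 ≈ 4.2000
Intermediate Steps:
N(K) = 1/(-2 + K) (N(K) = 1/(K - 2) = 1/(-2 + K))
(-48 + v(k(4)))*N(-8) = (-48 + 6)/(-2 - 8) = -42/(-10) = -42*(-⅒) = 21/5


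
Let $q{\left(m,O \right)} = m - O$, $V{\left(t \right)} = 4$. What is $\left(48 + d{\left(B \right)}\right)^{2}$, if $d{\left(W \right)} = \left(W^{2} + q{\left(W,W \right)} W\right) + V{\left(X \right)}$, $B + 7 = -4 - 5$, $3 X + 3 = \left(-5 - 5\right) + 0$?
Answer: $94864$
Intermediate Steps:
$X = - \frac{13}{3}$ ($X = -1 + \frac{\left(-5 - 5\right) + 0}{3} = -1 + \frac{-10 + 0}{3} = -1 + \frac{1}{3} \left(-10\right) = -1 - \frac{10}{3} = - \frac{13}{3} \approx -4.3333$)
$B = -16$ ($B = -7 - 9 = -16$)
$d{\left(W \right)} = 4 + W^{2}$ ($d{\left(W \right)} = \left(W^{2} + \left(W - W\right) W\right) + 4 = \left(W^{2} + 0 W\right) + 4 = \left(W^{2} + 0\right) + 4 = W^{2} + 4 = 4 + W^{2}$)
$\left(48 + d{\left(B \right)}\right)^{2} = \left(48 + \left(4 + \left(-16\right)^{2}\right)\right)^{2} = \left(48 + \left(4 + 256\right)\right)^{2} = \left(48 + 260\right)^{2} = 308^{2} = 94864$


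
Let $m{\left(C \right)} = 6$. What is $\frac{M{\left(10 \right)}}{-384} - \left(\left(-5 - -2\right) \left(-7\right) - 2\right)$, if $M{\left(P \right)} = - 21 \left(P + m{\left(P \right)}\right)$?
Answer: $- \frac{145}{8} \approx -18.125$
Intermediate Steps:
$M{\left(P \right)} = -126 - 21 P$ ($M{\left(P \right)} = - 21 \left(P + 6\right) = - 21 \left(6 + P\right) = -126 - 21 P$)
$\frac{M{\left(10 \right)}}{-384} - \left(\left(-5 - -2\right) \left(-7\right) - 2\right) = \frac{-126 - 210}{-384} - \left(\left(-5 - -2\right) \left(-7\right) - 2\right) = \left(-126 - 210\right) \left(- \frac{1}{384}\right) - \left(\left(-5 + 2\right) \left(-7\right) - 2\right) = \left(-336\right) \left(- \frac{1}{384}\right) - \left(\left(-3\right) \left(-7\right) - 2\right) = \frac{7}{8} - \left(21 - 2\right) = \frac{7}{8} - 19 = - \frac{145}{8}$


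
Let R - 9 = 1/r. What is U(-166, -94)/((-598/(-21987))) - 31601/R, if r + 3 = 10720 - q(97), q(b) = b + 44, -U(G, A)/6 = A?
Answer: 490249351166/28460315 ≈ 17226.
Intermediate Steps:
U(G, A) = -6*A
q(b) = 44 + b
r = 10576 (r = -3 + (10720 - (44 + 97)) = -3 + (10720 - 1*141) = -3 + (10720 - 141) = -3 + 10579 = 10576)
R = 95185/10576 (R = 9 + 1/10576 = 95185/10576 ≈ 9.0001)
U(-166, -94)/((-598/(-21987))) - 31601/R = (-6*(-94))/((-598/(-21987))) - 31601/95185/10576 = 564/((-598*(-1/21987))) - 31601*10576/95185 = 564/(598/21987) - 334212176/95185 = 564*(21987/598) - 334212176/95185 = 6200334/299 - 334212176/95185 = 490249351166/28460315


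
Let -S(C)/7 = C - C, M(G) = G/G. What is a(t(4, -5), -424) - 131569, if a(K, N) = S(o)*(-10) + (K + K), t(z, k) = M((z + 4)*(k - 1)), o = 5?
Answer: -131567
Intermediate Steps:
M(G) = 1
S(C) = 0 (S(C) = -7*(C - C) = -7*0 = 0)
t(z, k) = 1
a(K, N) = 2*K (a(K, N) = 0*(-10) + (K + K) = 0 + 2*K = 2*K)
a(t(4, -5), -424) - 131569 = 2*1 - 131569 = 2 - 131569 = -131567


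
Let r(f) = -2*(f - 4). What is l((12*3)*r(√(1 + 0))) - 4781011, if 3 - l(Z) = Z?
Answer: -4781224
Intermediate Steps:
r(f) = 8 - 2*f (r(f) = -2*(-4 + f) = 8 - 2*f)
l(Z) = 3 - Z
l((12*3)*r(√(1 + 0))) - 4781011 = (3 - 12*3*(8 - 2*√(1 + 0))) - 4781011 = (3 - 36*(8 - 2*√1)) - 4781011 = (3 - 36*(8 - 2*1)) - 4781011 = (3 - 36*(8 - 2)) - 4781011 = (3 - 36*6) - 4781011 = (3 - 1*216) - 4781011 = (3 - 216) - 4781011 = -213 - 4781011 = -4781224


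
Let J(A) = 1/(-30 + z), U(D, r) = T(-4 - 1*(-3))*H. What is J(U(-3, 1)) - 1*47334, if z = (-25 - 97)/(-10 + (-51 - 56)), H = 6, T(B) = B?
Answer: -160367709/3388 ≈ -47334.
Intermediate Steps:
U(D, r) = -6 (U(D, r) = (-4 - 1*(-3))*6 = (-4 + 3)*6 = -1*6 = -6)
z = 122/117 (z = -122/(-10 - 107) = -122/(-117) = -122*(-1/117) = 122/117 ≈ 1.0427)
J(A) = -117/3388 (J(A) = 1/(-30 + 122/117) = 1/(-3388/117) = -117/3388)
J(U(-3, 1)) - 1*47334 = -117/3388 - 1*47334 = -117/3388 - 47334 = -160367709/3388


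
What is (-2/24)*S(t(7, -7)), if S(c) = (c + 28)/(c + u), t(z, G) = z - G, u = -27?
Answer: 7/26 ≈ 0.26923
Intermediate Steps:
S(c) = (28 + c)/(-27 + c) (S(c) = (c + 28)/(c - 27) = (28 + c)/(-27 + c))
(-2/24)*S(t(7, -7)) = (-2/24)*((28 + (7 - 1*(-7)))/(-27 + (7 - 1*(-7)))) = (-2*1/24)*((28 + (7 + 7))/(-27 + (7 + 7))) = -(28 + 14)/(12*(-27 + 14)) = -42/(12*(-13)) = -(-1)*42/156 = -1/12*(-42/13) = 7/26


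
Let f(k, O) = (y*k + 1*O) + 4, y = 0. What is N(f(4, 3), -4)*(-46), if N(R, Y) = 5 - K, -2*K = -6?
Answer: -92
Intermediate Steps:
K = 3 (K = -1/2*(-6) = 3)
f(k, O) = 4 + O (f(k, O) = (0*k + 1*O) + 4 = (0 + O) + 4 = O + 4 = 4 + O)
N(R, Y) = 2 (N(R, Y) = 5 - 1*3 = 5 - 3 = 2)
N(f(4, 3), -4)*(-46) = 2*(-46) = -92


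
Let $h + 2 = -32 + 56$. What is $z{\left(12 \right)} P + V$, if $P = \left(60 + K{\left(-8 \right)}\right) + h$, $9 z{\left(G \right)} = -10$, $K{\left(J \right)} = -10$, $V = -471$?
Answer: $-551$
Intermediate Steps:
$h = 22$ ($h = -2 + \left(-32 + 56\right) = -2 + 24 = 22$)
$z{\left(G \right)} = - \frac{10}{9}$ ($z{\left(G \right)} = \frac{1}{9} \left(-10\right) = - \frac{10}{9}$)
$P = 72$ ($P = \left(60 - 10\right) + 22 = 50 + 22 = 72$)
$z{\left(12 \right)} P + V = \left(- \frac{10}{9}\right) 72 - 471 = -80 - 471 = -551$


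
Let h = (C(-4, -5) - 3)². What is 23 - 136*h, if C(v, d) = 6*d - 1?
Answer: -157193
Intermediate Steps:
C(v, d) = -1 + 6*d
h = 1156 (h = ((-1 + 6*(-5)) - 3)² = ((-1 - 30) - 3)² = (-31 - 3)² = (-34)² = 1156)
23 - 136*h = 23 - 136*1156 = 23 - 157216 = -157193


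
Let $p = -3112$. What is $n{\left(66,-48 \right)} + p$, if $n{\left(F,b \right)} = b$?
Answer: $-3160$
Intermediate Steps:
$n{\left(66,-48 \right)} + p = -48 - 3112 = -3160$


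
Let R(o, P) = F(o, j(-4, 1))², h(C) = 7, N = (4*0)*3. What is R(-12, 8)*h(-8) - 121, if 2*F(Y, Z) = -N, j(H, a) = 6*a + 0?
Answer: -121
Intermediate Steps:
j(H, a) = 6*a
N = 0 (N = 0*3 = 0)
F(Y, Z) = 0 (F(Y, Z) = (-1*0)/2 = (½)*0 = 0)
R(o, P) = 0 (R(o, P) = 0² = 0)
R(-12, 8)*h(-8) - 121 = 0*7 - 121 = 0 - 121 = -121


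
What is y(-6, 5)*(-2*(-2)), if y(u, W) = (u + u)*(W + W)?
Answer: -480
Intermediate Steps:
y(u, W) = 4*W*u (y(u, W) = (2*u)*(2*W) = 4*W*u)
y(-6, 5)*(-2*(-2)) = (4*5*(-6))*(-2*(-2)) = -120*4 = -480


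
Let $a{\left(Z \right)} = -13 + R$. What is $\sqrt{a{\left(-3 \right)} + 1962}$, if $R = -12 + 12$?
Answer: $\sqrt{1949} \approx 44.147$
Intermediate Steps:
$R = 0$
$a{\left(Z \right)} = -13$ ($a{\left(Z \right)} = -13 + 0 = -13$)
$\sqrt{a{\left(-3 \right)} + 1962} = \sqrt{-13 + 1962} = \sqrt{1949}$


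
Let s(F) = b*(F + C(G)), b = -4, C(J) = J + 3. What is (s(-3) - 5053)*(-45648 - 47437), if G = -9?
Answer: 467007445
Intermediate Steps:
C(J) = 3 + J
s(F) = 24 - 4*F (s(F) = -4*(F + (3 - 9)) = -4*(F - 6) = -4*(-6 + F) = 24 - 4*F)
(s(-3) - 5053)*(-45648 - 47437) = ((24 - 4*(-3)) - 5053)*(-45648 - 47437) = ((24 + 12) - 5053)*(-93085) = (36 - 5053)*(-93085) = -5017*(-93085) = 467007445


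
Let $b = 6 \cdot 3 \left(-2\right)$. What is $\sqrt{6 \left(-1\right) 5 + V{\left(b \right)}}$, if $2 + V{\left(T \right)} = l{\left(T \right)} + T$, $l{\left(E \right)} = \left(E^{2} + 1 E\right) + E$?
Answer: $34$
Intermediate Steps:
$b = -36$ ($b = 18 \left(-2\right) = -36$)
$l{\left(E \right)} = E^{2} + 2 E$ ($l{\left(E \right)} = \left(E^{2} + E\right) + E = \left(E + E^{2}\right) + E = E^{2} + 2 E$)
$V{\left(T \right)} = -2 + T + T \left(2 + T\right)$ ($V{\left(T \right)} = -2 + \left(T \left(2 + T\right) + T\right) = -2 + \left(T + T \left(2 + T\right)\right) = -2 + T + T \left(2 + T\right)$)
$\sqrt{6 \left(-1\right) 5 + V{\left(b \right)}} = \sqrt{6 \left(-1\right) 5 - \left(38 + 36 \left(2 - 36\right)\right)} = \sqrt{\left(-6\right) 5 - -1186} = \sqrt{-30 - -1186} = \sqrt{-30 + 1186} = \sqrt{1156} = 34$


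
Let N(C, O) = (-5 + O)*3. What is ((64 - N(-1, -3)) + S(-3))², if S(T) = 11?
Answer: 9801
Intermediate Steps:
N(C, O) = -15 + 3*O
((64 - N(-1, -3)) + S(-3))² = ((64 - (-15 + 3*(-3))) + 11)² = ((64 - (-15 - 9)) + 11)² = ((64 - 1*(-24)) + 11)² = ((64 + 24) + 11)² = (88 + 11)² = 99² = 9801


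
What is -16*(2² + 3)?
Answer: -112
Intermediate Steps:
-16*(2² + 3) = -16*(4 + 3) = -16*7 = -112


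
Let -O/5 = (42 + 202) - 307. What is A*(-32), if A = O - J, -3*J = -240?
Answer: -7520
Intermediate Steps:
J = 80 (J = -⅓*(-240) = 80)
O = 315 (O = -5*((42 + 202) - 307) = -5*(244 - 307) = -5*(-63) = 315)
A = 235 (A = 315 - 1*80 = 315 - 80 = 235)
A*(-32) = 235*(-32) = -7520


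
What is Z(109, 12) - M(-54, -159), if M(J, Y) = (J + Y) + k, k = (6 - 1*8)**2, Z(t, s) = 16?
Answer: 225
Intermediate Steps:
k = 4 (k = (6 - 8)**2 = (-2)**2 = 4)
M(J, Y) = 4 + J + Y (M(J, Y) = (J + Y) + 4 = 4 + J + Y)
Z(109, 12) - M(-54, -159) = 16 - (4 - 54 - 159) = 16 - 1*(-209) = 16 + 209 = 225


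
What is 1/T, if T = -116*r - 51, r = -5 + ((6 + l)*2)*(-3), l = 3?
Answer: 1/6793 ≈ 0.00014721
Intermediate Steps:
r = -59 (r = -5 + ((6 + 3)*2)*(-3) = -5 + (9*2)*(-3) = -5 + 18*(-3) = -5 - 54 = -59)
T = 6793 (T = -116*(-59) - 51 = 6844 - 51 = 6793)
1/T = 1/6793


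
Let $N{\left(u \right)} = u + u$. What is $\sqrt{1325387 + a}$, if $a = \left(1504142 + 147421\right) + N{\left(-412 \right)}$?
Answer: $\sqrt{2976126} \approx 1725.1$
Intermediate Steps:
$N{\left(u \right)} = 2 u$
$a = 1650739$ ($a = \left(1504142 + 147421\right) + 2 \left(-412\right) = 1651563 - 824 = 1650739$)
$\sqrt{1325387 + a} = \sqrt{1325387 + 1650739} = \sqrt{2976126}$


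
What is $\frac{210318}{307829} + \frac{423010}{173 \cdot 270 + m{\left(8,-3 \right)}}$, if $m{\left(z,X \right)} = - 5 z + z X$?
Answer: $\frac{70012619359}{7179495767} \approx 9.7517$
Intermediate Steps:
$m{\left(z,X \right)} = - 5 z + X z$
$\frac{210318}{307829} + \frac{423010}{173 \cdot 270 + m{\left(8,-3 \right)}} = \frac{210318}{307829} + \frac{423010}{173 \cdot 270 + 8 \left(-5 - 3\right)} = 210318 \cdot \frac{1}{307829} + \frac{423010}{46710 + 8 \left(-8\right)} = \frac{210318}{307829} + \frac{423010}{46710 - 64} = \frac{210318}{307829} + \frac{423010}{46646} = \frac{210318}{307829} + 423010 \cdot \frac{1}{46646} = \frac{210318}{307829} + \frac{211505}{23323} = \frac{70012619359}{7179495767}$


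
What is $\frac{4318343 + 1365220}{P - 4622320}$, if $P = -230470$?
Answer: $- \frac{5683563}{4852790} \approx -1.1712$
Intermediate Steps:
$\frac{4318343 + 1365220}{P - 4622320} = \frac{4318343 + 1365220}{-230470 - 4622320} = \frac{5683563}{-4852790} = 5683563 \left(- \frac{1}{4852790}\right) = - \frac{5683563}{4852790}$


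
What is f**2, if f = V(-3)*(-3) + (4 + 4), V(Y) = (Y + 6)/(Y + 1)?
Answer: 625/4 ≈ 156.25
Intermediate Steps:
V(Y) = (6 + Y)/(1 + Y)
f = 25/2 (f = ((6 - 3)/(1 - 3))*(-3) + (4 + 4) = (3/(-2))*(-3) + 8 = -1/2*3*(-3) + 8 = -3/2*(-3) + 8 = 9/2 + 8 = 25/2 ≈ 12.500)
f**2 = (25/2)**2 = 625/4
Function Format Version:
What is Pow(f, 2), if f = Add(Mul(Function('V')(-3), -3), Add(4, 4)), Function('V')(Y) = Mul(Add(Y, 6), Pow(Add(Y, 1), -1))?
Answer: Rational(625, 4) ≈ 156.25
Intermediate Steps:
Function('V')(Y) = Mul(Pow(Add(1, Y), -1), Add(6, Y)) (Function('V')(Y) = Mul(Add(6, Y), Pow(Add(1, Y), -1)) = Mul(Pow(Add(1, Y), -1), Add(6, Y)))
f = Rational(25, 2) (f = Add(Mul(Mul(Pow(Add(1, -3), -1), Add(6, -3)), -3), Add(4, 4)) = Add(Mul(Mul(Pow(-2, -1), 3), -3), 8) = Add(Mul(Mul(Rational(-1, 2), 3), -3), 8) = Add(Mul(Rational(-3, 2), -3), 8) = Add(Rational(9, 2), 8) = Rational(25, 2) ≈ 12.500)
Pow(f, 2) = Pow(Rational(25, 2), 2) = Rational(625, 4)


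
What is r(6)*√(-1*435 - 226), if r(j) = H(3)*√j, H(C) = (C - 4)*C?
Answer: -3*I*√3966 ≈ -188.93*I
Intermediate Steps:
H(C) = C*(-4 + C) (H(C) = (-4 + C)*C = C*(-4 + C))
r(j) = -3*√j (r(j) = (3*(-4 + 3))*√j = (3*(-1))*√j = -3*√j)
r(6)*√(-1*435 - 226) = (-3*√6)*√(-1*435 - 226) = (-3*√6)*√(-435 - 226) = (-3*√6)*√(-661) = (-3*√6)*(I*√661) = -3*I*√3966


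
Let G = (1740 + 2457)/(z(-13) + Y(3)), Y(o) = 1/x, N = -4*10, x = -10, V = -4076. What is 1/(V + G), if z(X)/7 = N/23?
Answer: -941/4157286 ≈ -0.00022635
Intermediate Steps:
N = -40
Y(o) = -1/10 (Y(o) = 1/(-10) = -1/10)
z(X) = -280/23 (z(X) = 7*(-40/23) = -280/23)
G = -321770/941 (G = (1740 + 2457)/(-280/23 - 1/10) = 4197/(-2823/230) = 4197*(-230/2823) = -321770/941 ≈ -341.94)
1/(V + G) = 1/(-4076 - 321770/941) = 1/(-4157286/941) = -941/4157286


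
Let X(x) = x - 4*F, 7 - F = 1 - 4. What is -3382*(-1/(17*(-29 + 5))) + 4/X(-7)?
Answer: -80293/9588 ≈ -8.3743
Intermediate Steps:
F = 10 (F = 7 - (1 - 4) = 7 - 1*(-3) = 7 + 3 = 10)
X(x) = -40 + x (X(x) = x - 4*10 = x - 40 = -40 + x)
-3382*(-1/(17*(-29 + 5))) + 4/X(-7) = -3382*(-1/(17*(-29 + 5))) + 4/(-40 - 7) = -3382/((-24*(-17))) + 4/(-47) = -3382/408 + 4*(-1/47) = -3382*1/408 - 4/47 = -1691/204 - 4/47 = -80293/9588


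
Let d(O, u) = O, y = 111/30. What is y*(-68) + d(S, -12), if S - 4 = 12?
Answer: -1178/5 ≈ -235.60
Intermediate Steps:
S = 16 (S = 4 + 12 = 16)
y = 37/10 (y = 111*(1/30) = 37/10 ≈ 3.7000)
y*(-68) + d(S, -12) = (37/10)*(-68) + 16 = -1258/5 + 16 = -1178/5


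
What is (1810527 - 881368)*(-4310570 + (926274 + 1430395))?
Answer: -1815484699259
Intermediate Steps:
(1810527 - 881368)*(-4310570 + (926274 + 1430395)) = 929159*(-4310570 + 2356669) = 929159*(-1953901) = -1815484699259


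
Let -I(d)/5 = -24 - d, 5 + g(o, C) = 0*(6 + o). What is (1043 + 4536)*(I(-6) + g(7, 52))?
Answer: 474215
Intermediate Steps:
g(o, C) = -5 (g(o, C) = -5 + 0*(6 + o) = -5 + 0 = -5)
I(d) = 120 + 5*d (I(d) = -5*(-24 - d) = 120 + 5*d)
(1043 + 4536)*(I(-6) + g(7, 52)) = (1043 + 4536)*((120 + 5*(-6)) - 5) = 5579*((120 - 30) - 5) = 5579*(90 - 5) = 5579*85 = 474215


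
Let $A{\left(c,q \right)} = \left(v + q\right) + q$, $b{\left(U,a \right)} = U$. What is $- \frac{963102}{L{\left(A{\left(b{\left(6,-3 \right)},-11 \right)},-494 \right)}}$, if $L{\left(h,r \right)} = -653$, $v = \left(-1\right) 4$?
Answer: $\frac{963102}{653} \approx 1474.9$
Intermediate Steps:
$v = -4$
$A{\left(c,q \right)} = -4 + 2 q$ ($A{\left(c,q \right)} = \left(-4 + q\right) + q = -4 + 2 q$)
$- \frac{963102}{L{\left(A{\left(b{\left(6,-3 \right)},-11 \right)},-494 \right)}} = - \frac{963102}{-653} = \left(-963102\right) \left(- \frac{1}{653}\right) = \frac{963102}{653}$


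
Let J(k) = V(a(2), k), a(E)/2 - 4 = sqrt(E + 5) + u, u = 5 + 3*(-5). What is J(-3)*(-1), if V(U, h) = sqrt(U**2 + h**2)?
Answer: -sqrt(181 - 48*sqrt(7)) ≈ -7.3487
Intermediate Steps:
u = -10 (u = 5 - 15 = -10)
a(E) = -12 + 2*sqrt(5 + E) (a(E) = 8 + 2*(sqrt(E + 5) - 10) = 8 + 2*(sqrt(5 + E) - 10) = 8 + 2*(-10 + sqrt(5 + E)) = 8 + (-20 + 2*sqrt(5 + E)) = -12 + 2*sqrt(5 + E))
J(k) = sqrt(k**2 + (-12 + 2*sqrt(7))**2) (J(k) = sqrt((-12 + 2*sqrt(5 + 2))**2 + k**2) = sqrt((-12 + 2*sqrt(7))**2 + k**2) = sqrt(k**2 + (-12 + 2*sqrt(7))**2))
J(-3)*(-1) = sqrt(172 + (-3)**2 - 48*sqrt(7))*(-1) = sqrt(172 + 9 - 48*sqrt(7))*(-1) = sqrt(181 - 48*sqrt(7))*(-1) = -sqrt(181 - 48*sqrt(7))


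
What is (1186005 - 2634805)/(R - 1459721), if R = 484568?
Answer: 1448800/975153 ≈ 1.4857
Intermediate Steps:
(1186005 - 2634805)/(R - 1459721) = (1186005 - 2634805)/(484568 - 1459721) = -1448800/(-975153) = -1448800*(-1/975153) = 1448800/975153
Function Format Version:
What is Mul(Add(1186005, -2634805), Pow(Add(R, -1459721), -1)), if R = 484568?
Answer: Rational(1448800, 975153) ≈ 1.4857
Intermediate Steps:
Mul(Add(1186005, -2634805), Pow(Add(R, -1459721), -1)) = Mul(Add(1186005, -2634805), Pow(Add(484568, -1459721), -1)) = Mul(-1448800, Pow(-975153, -1)) = Mul(-1448800, Rational(-1, 975153)) = Rational(1448800, 975153)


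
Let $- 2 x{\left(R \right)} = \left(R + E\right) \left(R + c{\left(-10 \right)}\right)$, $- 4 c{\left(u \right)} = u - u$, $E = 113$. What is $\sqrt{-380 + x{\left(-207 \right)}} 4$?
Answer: $4 i \sqrt{10109} \approx 402.17 i$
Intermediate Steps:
$c{\left(u \right)} = 0$ ($c{\left(u \right)} = - \frac{u - u}{4} = \left(- \frac{1}{4}\right) 0 = 0$)
$x{\left(R \right)} = - \frac{R \left(113 + R\right)}{2}$ ($x{\left(R \right)} = - \frac{\left(R + 113\right) \left(R + 0\right)}{2} = - \frac{\left(113 + R\right) R}{2} = - \frac{R \left(113 + R\right)}{2}$)
$\sqrt{-380 + x{\left(-207 \right)}} 4 = \sqrt{-380 + \frac{1}{2} \left(-207\right) \left(-113 - -207\right)} 4 = \sqrt{-380 + \frac{1}{2} \left(-207\right) \left(-113 + 207\right)} 4 = \sqrt{-380 + \frac{1}{2} \left(-207\right) 94} \cdot 4 = \sqrt{-380 - 9729} \cdot 4 = \sqrt{-10109} \cdot 4 = i \sqrt{10109} \cdot 4 = 4 i \sqrt{10109}$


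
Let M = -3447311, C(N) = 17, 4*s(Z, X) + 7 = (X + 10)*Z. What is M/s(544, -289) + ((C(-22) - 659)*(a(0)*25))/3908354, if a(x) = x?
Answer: 13789244/151783 ≈ 90.848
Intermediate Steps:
s(Z, X) = -7/4 + Z*(10 + X)/4 (s(Z, X) = -7/4 + ((X + 10)*Z)/4 = -7/4 + ((10 + X)*Z)/4 = -7/4 + (Z*(10 + X))/4 = -7/4 + Z*(10 + X)/4)
M/s(544, -289) + ((C(-22) - 659)*(a(0)*25))/3908354 = -3447311/(-7/4 + (5/2)*544 + (1/4)*(-289)*544) + ((17 - 659)*(0*25))/3908354 = -3447311/(-7/4 + 1360 - 39304) - 642*0*(1/3908354) = -3447311/(-151783/4) + 0*(1/3908354) = -3447311*(-4/151783) + 0 = 13789244/151783 + 0 = 13789244/151783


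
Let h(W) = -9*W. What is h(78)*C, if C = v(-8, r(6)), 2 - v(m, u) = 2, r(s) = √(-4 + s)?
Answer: 0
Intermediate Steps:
v(m, u) = 0 (v(m, u) = 2 - 1*2 = 2 - 2 = 0)
C = 0
h(78)*C = -9*78*0 = -702*0 = 0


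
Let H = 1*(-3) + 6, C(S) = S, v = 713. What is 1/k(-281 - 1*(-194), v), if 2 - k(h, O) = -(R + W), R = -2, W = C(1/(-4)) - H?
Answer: -4/13 ≈ -0.30769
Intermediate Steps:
H = 3 (H = -3 + 6 = 3)
W = -13/4 (W = 1/(-4) - 1*3 = -1/4 - 3 = -13/4 ≈ -3.2500)
k(h, O) = -13/4 (k(h, O) = 2 - (-1)*(-2 - 13/4) = 2 - (-1)*(-21)/4 = 2 - 1*21/4 = 2 - 21/4 = -13/4)
1/k(-281 - 1*(-194), v) = 1/(-13/4) = -4/13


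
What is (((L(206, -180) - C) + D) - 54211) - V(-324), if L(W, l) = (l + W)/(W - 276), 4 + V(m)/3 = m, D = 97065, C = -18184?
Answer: 2170757/35 ≈ 62022.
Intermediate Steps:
V(m) = -12 + 3*m
L(W, l) = (W + l)/(-276 + W)
(((L(206, -180) - C) + D) - 54211) - V(-324) = ((((206 - 180)/(-276 + 206) - 1*(-18184)) + 97065) - 54211) - (-12 + 3*(-324)) = (((26/(-70) + 18184) + 97065) - 54211) - (-12 - 972) = (((-1/70*26 + 18184) + 97065) - 54211) - 1*(-984) = (((-13/35 + 18184) + 97065) - 54211) + 984 = ((636427/35 + 97065) - 54211) + 984 = (4033702/35 - 54211) + 984 = 2136317/35 + 984 = 2170757/35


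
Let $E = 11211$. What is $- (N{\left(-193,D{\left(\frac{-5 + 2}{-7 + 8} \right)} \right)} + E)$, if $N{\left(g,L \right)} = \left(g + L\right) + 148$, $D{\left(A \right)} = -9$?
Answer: $-11157$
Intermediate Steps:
$N{\left(g,L \right)} = 148 + L + g$ ($N{\left(g,L \right)} = \left(L + g\right) + 148 = 148 + L + g$)
$- (N{\left(-193,D{\left(\frac{-5 + 2}{-7 + 8} \right)} \right)} + E) = - (\left(148 - 9 - 193\right) + 11211) = - (-54 + 11211) = \left(-1\right) 11157 = -11157$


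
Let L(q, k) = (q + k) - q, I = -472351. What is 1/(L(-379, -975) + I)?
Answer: -1/473326 ≈ -2.1127e-6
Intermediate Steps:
L(q, k) = k (L(q, k) = (k + q) - q = k)
1/(L(-379, -975) + I) = 1/(-975 - 472351) = 1/(-473326) = -1/473326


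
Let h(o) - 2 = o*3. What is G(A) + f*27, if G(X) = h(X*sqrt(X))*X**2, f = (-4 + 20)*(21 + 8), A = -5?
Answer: 12578 - 375*I*sqrt(5) ≈ 12578.0 - 838.53*I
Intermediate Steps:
f = 464 (f = 16*29 = 464)
h(o) = 2 + 3*o (h(o) = 2 + o*3 = 2 + 3*o)
G(X) = X**2*(2 + 3*X**(3/2)) (G(X) = (2 + 3*(X*sqrt(X)))*X**2 = (2 + 3*X**(3/2))*X**2 = X**2*(2 + 3*X**(3/2)))
G(A) + f*27 = (-5)**2*(2 + 3*(-5)**(3/2)) + 464*27 = 25*(2 + 3*(-5*I*sqrt(5))) + 12528 = 25*(2 - 15*I*sqrt(5)) + 12528 = (50 - 375*I*sqrt(5)) + 12528 = 12578 - 375*I*sqrt(5)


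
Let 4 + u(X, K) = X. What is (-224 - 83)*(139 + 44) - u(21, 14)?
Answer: -56198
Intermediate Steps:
u(X, K) = -4 + X
(-224 - 83)*(139 + 44) - u(21, 14) = (-224 - 83)*(139 + 44) - (-4 + 21) = -307*183 - 1*17 = -56181 - 17 = -56198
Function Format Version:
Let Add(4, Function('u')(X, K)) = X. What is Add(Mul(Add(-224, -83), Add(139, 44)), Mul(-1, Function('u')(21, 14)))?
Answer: -56198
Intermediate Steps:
Function('u')(X, K) = Add(-4, X)
Add(Mul(Add(-224, -83), Add(139, 44)), Mul(-1, Function('u')(21, 14))) = Add(Mul(Add(-224, -83), Add(139, 44)), Mul(-1, Add(-4, 21))) = Add(Mul(-307, 183), Mul(-1, 17)) = Add(-56181, -17) = -56198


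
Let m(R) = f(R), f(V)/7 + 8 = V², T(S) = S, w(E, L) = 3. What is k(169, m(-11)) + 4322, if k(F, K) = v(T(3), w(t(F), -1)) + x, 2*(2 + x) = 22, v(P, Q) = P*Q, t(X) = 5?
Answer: 4340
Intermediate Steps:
f(V) = -56 + 7*V²
x = 9 (x = -2 + (½)*22 = -2 + 11 = 9)
m(R) = -56 + 7*R²
k(F, K) = 18 (k(F, K) = 3*3 + 9 = 9 + 9 = 18)
k(169, m(-11)) + 4322 = 18 + 4322 = 4340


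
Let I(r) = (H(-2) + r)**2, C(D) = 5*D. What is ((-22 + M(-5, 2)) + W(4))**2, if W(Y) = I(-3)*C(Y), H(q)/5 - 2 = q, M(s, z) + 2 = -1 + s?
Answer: 22500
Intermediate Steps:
M(s, z) = -3 + s (M(s, z) = -2 + (-1 + s) = -3 + s)
H(q) = 10 + 5*q
I(r) = r**2 (I(r) = ((10 + 5*(-2)) + r)**2 = ((10 - 10) + r)**2 = (0 + r)**2 = r**2)
W(Y) = 45*Y (W(Y) = (-3)**2*(5*Y) = 9*(5*Y) = 45*Y)
((-22 + M(-5, 2)) + W(4))**2 = ((-22 + (-3 - 5)) + 45*4)**2 = ((-22 - 8) + 180)**2 = (-30 + 180)**2 = 150**2 = 22500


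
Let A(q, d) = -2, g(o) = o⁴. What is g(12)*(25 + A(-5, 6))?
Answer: 476928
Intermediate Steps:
g(12)*(25 + A(-5, 6)) = 12⁴*(25 - 2) = 20736*23 = 476928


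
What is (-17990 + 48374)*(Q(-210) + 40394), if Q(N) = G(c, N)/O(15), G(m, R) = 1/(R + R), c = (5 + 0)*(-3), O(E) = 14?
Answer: 300696166254/245 ≈ 1.2273e+9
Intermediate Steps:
c = -15 (c = 5*(-3) = -15)
G(m, R) = 1/(2*R)
Q(N) = 1/(28*N) (Q(N) = (1/(2*N))/14 = (1/(2*N))*(1/14) = 1/(28*N))
(-17990 + 48374)*(Q(-210) + 40394) = (-17990 + 48374)*((1/28)/(-210) + 40394) = 30384*((1/28)*(-1/210) + 40394) = 30384*(-1/5880 + 40394) = 30384*(237516719/5880) = 300696166254/245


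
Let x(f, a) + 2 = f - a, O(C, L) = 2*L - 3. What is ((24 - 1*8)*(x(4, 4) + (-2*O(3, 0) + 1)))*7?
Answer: 560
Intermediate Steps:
O(C, L) = -3 + 2*L
x(f, a) = -2 + f - a (x(f, a) = -2 + (f - a) = -2 + f - a)
((24 - 1*8)*(x(4, 4) + (-2*O(3, 0) + 1)))*7 = ((24 - 1*8)*((-2 + 4 - 1*4) + (-2*(-3 + 2*0) + 1)))*7 = ((24 - 8)*((-2 + 4 - 4) + (-2*(-3 + 0) + 1)))*7 = (16*(-2 + (-2*(-3) + 1)))*7 = (16*(-2 + (6 + 1)))*7 = (16*(-2 + 7))*7 = (16*5)*7 = 80*7 = 560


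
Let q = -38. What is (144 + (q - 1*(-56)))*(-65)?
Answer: -10530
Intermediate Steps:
(144 + (q - 1*(-56)))*(-65) = (144 + (-38 - 1*(-56)))*(-65) = (144 + (-38 + 56))*(-65) = (144 + 18)*(-65) = 162*(-65) = -10530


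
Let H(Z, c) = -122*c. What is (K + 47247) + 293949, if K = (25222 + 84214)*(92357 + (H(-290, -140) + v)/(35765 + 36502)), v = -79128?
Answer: 6701224689032/663 ≈ 1.0107e+10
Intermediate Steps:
K = 6700998476084/663 (K = (25222 + 84214)*(92357 + (-122*(-140) - 79128)/(35765 + 36502)) = 109436*(92357 + (17080 - 79128)/72267) = 109436*(92357 - 62048*1/72267) = 109436*(92357 - 62048/72267) = 109436*(6674301271/72267) = 6700998476084/663 ≈ 1.0107e+10)
(K + 47247) + 293949 = (6700998476084/663 + 47247) + 293949 = 6701029800845/663 + 293949 = 6701224689032/663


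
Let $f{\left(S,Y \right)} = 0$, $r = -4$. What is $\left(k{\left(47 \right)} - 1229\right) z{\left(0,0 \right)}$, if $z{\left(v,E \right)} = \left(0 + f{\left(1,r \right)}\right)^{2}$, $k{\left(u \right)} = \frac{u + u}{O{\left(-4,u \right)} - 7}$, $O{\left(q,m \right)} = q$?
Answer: $0$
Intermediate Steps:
$k{\left(u \right)} = - \frac{2 u}{11}$ ($k{\left(u \right)} = \frac{u + u}{-4 - 7} = \frac{2 u}{-11} = 2 u \left(- \frac{1}{11}\right) = - \frac{2 u}{11}$)
$z{\left(v,E \right)} = 0$ ($z{\left(v,E \right)} = \left(0 + 0\right)^{2} = 0^{2} = 0$)
$\left(k{\left(47 \right)} - 1229\right) z{\left(0,0 \right)} = \left(\left(- \frac{2}{11}\right) 47 - 1229\right) 0 = \left(- \frac{94}{11} - 1229\right) 0 = \left(- \frac{13613}{11}\right) 0 = 0$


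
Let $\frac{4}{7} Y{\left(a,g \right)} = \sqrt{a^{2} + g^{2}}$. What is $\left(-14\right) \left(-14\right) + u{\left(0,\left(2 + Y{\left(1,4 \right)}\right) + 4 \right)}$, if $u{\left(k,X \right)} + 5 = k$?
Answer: $191$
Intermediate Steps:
$Y{\left(a,g \right)} = \frac{7 \sqrt{a^{2} + g^{2}}}{4}$
$u{\left(k,X \right)} = -5 + k$
$\left(-14\right) \left(-14\right) + u{\left(0,\left(2 + Y{\left(1,4 \right)}\right) + 4 \right)} = \left(-14\right) \left(-14\right) + \left(-5 + 0\right) = 196 - 5 = 191$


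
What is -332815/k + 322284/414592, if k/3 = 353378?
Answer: 25460223697/54940384416 ≈ 0.46342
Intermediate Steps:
k = 1060134 (k = 3*353378 = 1060134)
-332815/k + 322284/414592 = -332815/1060134 + 322284/414592 = -332815*1/1060134 + 322284*(1/414592) = -332815/1060134 + 80571/103648 = 25460223697/54940384416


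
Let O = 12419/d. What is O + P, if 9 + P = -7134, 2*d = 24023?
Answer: -171571451/24023 ≈ -7142.0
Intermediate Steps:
d = 24023/2 (d = (1/2)*24023 = 24023/2 ≈ 12012.)
O = 24838/24023 (O = 12419/(24023/2) = 12419*(2/24023) = 24838/24023 ≈ 1.0339)
P = -7143 (P = -9 - 7134 = -7143)
O + P = 24838/24023 - 7143 = -171571451/24023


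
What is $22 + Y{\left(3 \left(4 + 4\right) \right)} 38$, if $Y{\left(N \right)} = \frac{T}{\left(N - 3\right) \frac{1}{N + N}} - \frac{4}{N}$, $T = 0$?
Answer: $\frac{47}{3} \approx 15.667$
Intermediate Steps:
$Y{\left(N \right)} = - \frac{4}{N}$ ($Y{\left(N \right)} = \frac{0}{\left(N - 3\right) \frac{1}{N + N}} - \frac{4}{N} = \frac{0}{\left(-3 + N\right) \frac{1}{2 N}} - \frac{4}{N} = \frac{0}{\frac{1}{2} \frac{1}{N} \left(-3 + N\right)} - \frac{4}{N} = 0 \frac{2 N}{-3 + N} - \frac{4}{N} = 0 - \frac{4}{N} = - \frac{4}{N}$)
$22 + Y{\left(3 \left(4 + 4\right) \right)} 38 = 22 + - \frac{4}{3 \left(4 + 4\right)} 38 = 22 + - \frac{4}{3 \cdot 8} \cdot 38 = 22 + - \frac{4}{24} \cdot 38 = 22 + \left(-4\right) \frac{1}{24} \cdot 38 = 22 - \frac{19}{3} = \frac{47}{3}$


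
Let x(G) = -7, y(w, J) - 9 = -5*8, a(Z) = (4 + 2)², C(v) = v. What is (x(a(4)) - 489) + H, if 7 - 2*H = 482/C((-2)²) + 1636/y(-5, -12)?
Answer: -65269/124 ≈ -526.36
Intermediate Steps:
a(Z) = 36 (a(Z) = 6² = 36)
y(w, J) = -31 (y(w, J) = 9 - 5*8 = 9 - 40 = -31)
H = -3765/124 (H = 7/2 - (482/((-2)²) + 1636/(-31))/2 = 7/2 - (482/4 + 1636*(-1/31))/2 = 7/2 - (482*(¼) - 1636/31)/2 = 7/2 - (241/2 - 1636/31)/2 = 7/2 - ½*4199/62 = 7/2 - 4199/124 = -3765/124 ≈ -30.363)
(x(a(4)) - 489) + H = (-7 - 489) - 3765/124 = -496 - 3765/124 = -65269/124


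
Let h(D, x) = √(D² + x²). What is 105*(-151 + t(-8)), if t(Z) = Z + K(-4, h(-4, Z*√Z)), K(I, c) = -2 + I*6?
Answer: -19425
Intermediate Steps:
K(I, c) = -2 + 6*I
t(Z) = -26 + Z (t(Z) = Z + (-2 + 6*(-4)) = Z + (-2 - 24) = Z - 26 = -26 + Z)
105*(-151 + t(-8)) = 105*(-151 + (-26 - 8)) = 105*(-151 - 34) = 105*(-185) = -19425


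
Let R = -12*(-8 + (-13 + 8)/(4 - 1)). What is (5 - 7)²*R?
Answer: 464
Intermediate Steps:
R = 116 (R = -12*(-8 - 5/3) = -12*(-29/3) = 116)
(5 - 7)²*R = (5 - 7)²*116 = (-2)²*116 = 4*116 = 464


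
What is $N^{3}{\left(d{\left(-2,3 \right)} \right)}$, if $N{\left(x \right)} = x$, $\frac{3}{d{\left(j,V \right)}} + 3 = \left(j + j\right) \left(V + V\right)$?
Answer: $- \frac{1}{729} \approx -0.0013717$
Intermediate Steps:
$d{\left(j,V \right)} = \frac{3}{-3 + 4 V j}$ ($d{\left(j,V \right)} = \frac{3}{-3 + \left(j + j\right) \left(V + V\right)} = \frac{3}{-3 + 2 j 2 V} = \frac{3}{-3 + 4 V j}$)
$N^{3}{\left(d{\left(-2,3 \right)} \right)} = \left(\frac{3}{-3 + 4 \cdot 3 \left(-2\right)}\right)^{3} = \left(\frac{3}{-3 - 24}\right)^{3} = \left(\frac{3}{-27}\right)^{3} = \left(3 \left(- \frac{1}{27}\right)\right)^{3} = \left(- \frac{1}{9}\right)^{3} = - \frac{1}{729}$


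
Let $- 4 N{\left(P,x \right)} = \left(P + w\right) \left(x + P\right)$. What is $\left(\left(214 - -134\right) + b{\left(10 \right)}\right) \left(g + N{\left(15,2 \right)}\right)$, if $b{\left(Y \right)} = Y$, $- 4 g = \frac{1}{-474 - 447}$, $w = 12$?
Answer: $- \frac{37835051}{921} \approx -41080.0$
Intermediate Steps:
$g = \frac{1}{3684}$ ($g = - \frac{1}{4 \left(-474 - 447\right)} = - \frac{1}{4 \left(-921\right)} = \left(- \frac{1}{4}\right) \left(- \frac{1}{921}\right) = \frac{1}{3684} \approx 0.00027144$)
$N{\left(P,x \right)} = - \frac{\left(12 + P\right) \left(P + x\right)}{4}$ ($N{\left(P,x \right)} = - \frac{\left(P + 12\right) \left(x + P\right)}{4} = - \frac{\left(12 + P\right) \left(P + x\right)}{4}$)
$\left(\left(214 - -134\right) + b{\left(10 \right)}\right) \left(g + N{\left(15,2 \right)}\right) = \left(\left(214 - -134\right) + 10\right) \left(\frac{1}{3684} - \left(51 + \frac{15}{2} + \frac{225}{4}\right)\right) = \left(\left(214 + 134\right) + 10\right) \left(\frac{1}{3684} - \frac{459}{4}\right) = \left(348 + 10\right) \left(\frac{1}{3684} - \frac{459}{4}\right) = 358 \left(\frac{1}{3684} - \frac{459}{4}\right) = 358 \left(- \frac{211369}{1842}\right) = - \frac{37835051}{921}$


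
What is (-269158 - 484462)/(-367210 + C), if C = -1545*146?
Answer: 37681/29639 ≈ 1.2713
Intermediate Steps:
C = -225570
(-269158 - 484462)/(-367210 + C) = (-269158 - 484462)/(-367210 - 225570) = -753620/(-592780) = -753620*(-1/592780) = 37681/29639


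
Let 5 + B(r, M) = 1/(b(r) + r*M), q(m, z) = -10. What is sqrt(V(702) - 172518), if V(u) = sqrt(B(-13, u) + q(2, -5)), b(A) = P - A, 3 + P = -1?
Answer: sqrt(-1593293611878 + 6078*I*sqrt(34633457))/3039 ≈ 0.0046623 + 415.35*I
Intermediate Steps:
P = -4 (P = -3 - 1 = -4)
b(A) = -4 - A
B(r, M) = -5 + 1/(-4 - r + M*r) (B(r, M) = -5 + 1/((-4 - r) + r*M) = -5 + 1/((-4 - r) + M*r) = -5 + 1/(-4 - r + M*r))
V(u) = sqrt(-10 + (44 - 65*u)/(-9 + 13*u)) (V(u) = sqrt((-21 - 5*(-13) + 5*u*(-13))/(4 - 13 - 1*u*(-13)) - 10) = sqrt((-21 + 65 - 65*u)/(4 - 13 + 13*u) - 10) = sqrt((44 - 65*u)/(-9 + 13*u) - 10) = sqrt(-10 + (44 - 65*u)/(-9 + 13*u)))
sqrt(V(702) - 172518) = sqrt(sqrt((-134 + 195*702)/(9 - 13*702)) - 172518) = sqrt(sqrt((-134 + 136890)/(9 - 9126)) - 172518) = sqrt(sqrt(136756/(-9117)) - 172518) = sqrt(sqrt(-1/9117*136756) - 172518) = sqrt(sqrt(-136756/9117) - 172518) = sqrt(2*I*sqrt(34633457)/3039 - 172518) = sqrt(-172518 + 2*I*sqrt(34633457)/3039)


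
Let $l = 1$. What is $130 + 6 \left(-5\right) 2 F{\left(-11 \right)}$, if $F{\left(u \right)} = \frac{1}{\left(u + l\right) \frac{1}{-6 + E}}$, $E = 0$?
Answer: $94$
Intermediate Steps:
$F{\left(u \right)} = \frac{1}{- \frac{1}{6} - \frac{u}{6}}$ ($F{\left(u \right)} = \frac{1}{\left(u + 1\right) \frac{1}{-6 + 0}} = \frac{1}{\left(1 + u\right) \frac{1}{-6}} = \frac{1}{\left(1 + u\right) \left(- \frac{1}{6}\right)} = \frac{1}{- \frac{1}{6} - \frac{u}{6}}$)
$130 + 6 \left(-5\right) 2 F{\left(-11 \right)} = 130 + 6 \left(-5\right) 2 \left(- \frac{6}{1 - 11}\right) = 130 + \left(-30\right) 2 \left(- \frac{6}{-10}\right) = 130 - 60 \left(\left(-6\right) \left(- \frac{1}{10}\right)\right) = 130 - 36 = 94$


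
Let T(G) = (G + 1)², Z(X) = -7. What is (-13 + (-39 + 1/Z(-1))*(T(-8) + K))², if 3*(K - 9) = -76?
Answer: 15015625/9 ≈ 1.6684e+6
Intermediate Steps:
K = -49/3 (K = 9 + (⅓)*(-76) = 9 - 76/3 = -49/3 ≈ -16.333)
T(G) = (1 + G)²
(-13 + (-39 + 1/Z(-1))*(T(-8) + K))² = (-13 + (-39 + 1/(-7))*((1 - 8)² - 49/3))² = (-13 + (-39 - ⅐)*((-7)² - 49/3))² = (-13 - 274*(49 - 49/3)/7)² = (-13 - 274/7*98/3)² = (-13 - 3836/3)² = (-3875/3)² = 15015625/9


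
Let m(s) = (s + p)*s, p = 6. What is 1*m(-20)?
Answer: 280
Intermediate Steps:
m(s) = s*(6 + s) (m(s) = (s + 6)*s = (6 + s)*s = s*(6 + s))
1*m(-20) = 1*(-20*(6 - 20)) = 1*(-20*(-14)) = 1*280 = 280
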